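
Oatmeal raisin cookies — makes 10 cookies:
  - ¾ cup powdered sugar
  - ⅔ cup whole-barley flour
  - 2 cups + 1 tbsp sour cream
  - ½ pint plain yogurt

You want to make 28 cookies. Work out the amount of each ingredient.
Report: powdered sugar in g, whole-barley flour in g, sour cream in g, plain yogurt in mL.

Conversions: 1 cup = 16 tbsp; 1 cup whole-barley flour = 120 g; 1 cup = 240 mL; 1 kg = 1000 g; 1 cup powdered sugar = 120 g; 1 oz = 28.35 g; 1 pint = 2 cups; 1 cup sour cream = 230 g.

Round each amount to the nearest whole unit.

Scaling factor: 28/10 = 14/5 = 2.8.
powdered sugar: 0.75 cup × 14/5 × 120 g/cup = 252 g
whole-barley flour: 2/3 cup × 14/5 × 120 g/cup = 224 g
sour cream: (2 cup + 1 tbsp = 2.0625 cup) × 14/5 × 230 g/cup ≈ 1328 g
plain yogurt: 0.5 pint × 14/5 × 2 cup/pint × 240 mL/cup = 672 mL

powdered sugar: 252 g; whole-barley flour: 224 g; sour cream: 1328 g; plain yogurt: 672 mL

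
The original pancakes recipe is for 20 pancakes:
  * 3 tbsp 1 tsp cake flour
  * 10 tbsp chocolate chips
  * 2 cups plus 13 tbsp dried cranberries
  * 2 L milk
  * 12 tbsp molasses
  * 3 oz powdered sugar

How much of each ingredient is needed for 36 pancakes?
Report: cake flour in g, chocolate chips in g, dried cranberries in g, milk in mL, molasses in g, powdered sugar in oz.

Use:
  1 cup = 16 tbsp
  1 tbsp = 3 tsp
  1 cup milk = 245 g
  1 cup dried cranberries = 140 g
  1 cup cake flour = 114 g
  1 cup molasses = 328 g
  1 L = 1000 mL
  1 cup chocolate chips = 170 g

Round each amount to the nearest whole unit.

cake flour: 43 g; chocolate chips: 191 g; dried cranberries: 709 g; milk: 3600 mL; molasses: 443 g; powdered sugar: 5 oz

Scaling factor: 36/20 = 9/5 = 1.8.
cake flour: (3 tbsp + 1 tsp = 10/3 tbsp) × 9/5 ÷ 16 tbsp/cup × 114 g/cup ≈ 43 g
chocolate chips: 10 tbsp × 9/5 ÷ 16 tbsp/cup × 170 g/cup ≈ 191 g
dried cranberries: (2 cup + 13 tbsp = 2.8125 cup) × 9/5 × 140 g/cup ≈ 709 g
milk: 2 L × 9/5 × 1000 mL/L = 3600 mL
molasses: 12 tbsp × 9/5 ÷ 16 tbsp/cup × 328 g/cup ≈ 443 g
powdered sugar: 3 oz × 9/5 ≈ 5 oz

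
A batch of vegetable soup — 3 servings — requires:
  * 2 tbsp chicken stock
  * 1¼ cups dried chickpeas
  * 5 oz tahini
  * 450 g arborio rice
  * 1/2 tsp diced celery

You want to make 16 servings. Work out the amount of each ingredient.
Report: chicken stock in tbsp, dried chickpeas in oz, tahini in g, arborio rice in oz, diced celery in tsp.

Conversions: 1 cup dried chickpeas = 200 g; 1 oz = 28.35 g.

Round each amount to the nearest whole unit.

chicken stock: 11 tbsp; dried chickpeas: 47 oz; tahini: 756 g; arborio rice: 85 oz; diced celery: 3 tsp

Scaling factor: 16/3.
chicken stock: 2 tbsp × 16/3 ≈ 11 tbsp
dried chickpeas: 1.25 cup × 16/3 × 200 g/cup ÷ 28.35 g/oz ≈ 47 oz
tahini: 5 oz × 16/3 × 28.35 g/oz = 756 g
arborio rice: 450 g × 16/3 ÷ 28.35 g/oz ≈ 85 oz
diced celery: 0.5 tsp × 16/3 ≈ 3 tsp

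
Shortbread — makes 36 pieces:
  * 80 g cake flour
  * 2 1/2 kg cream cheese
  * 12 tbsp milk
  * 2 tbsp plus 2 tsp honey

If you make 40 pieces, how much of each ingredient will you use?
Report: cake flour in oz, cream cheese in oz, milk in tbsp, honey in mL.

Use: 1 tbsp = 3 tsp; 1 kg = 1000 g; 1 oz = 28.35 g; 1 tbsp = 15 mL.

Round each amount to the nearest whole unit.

cake flour: 3 oz; cream cheese: 98 oz; milk: 13 tbsp; honey: 44 mL

Scaling factor: 40/36 = 10/9.
cake flour: 80 g × 10/9 ÷ 28.35 g/oz ≈ 3 oz
cream cheese: 2.5 kg × 10/9 × 1000 g/kg ÷ 28.35 g/oz ≈ 98 oz
milk: 12 tbsp × 10/9 ≈ 13 tbsp
honey: (2 tbsp + 2 tsp = 8/3 tbsp) × 10/9 × 15 mL/tbsp ≈ 44 mL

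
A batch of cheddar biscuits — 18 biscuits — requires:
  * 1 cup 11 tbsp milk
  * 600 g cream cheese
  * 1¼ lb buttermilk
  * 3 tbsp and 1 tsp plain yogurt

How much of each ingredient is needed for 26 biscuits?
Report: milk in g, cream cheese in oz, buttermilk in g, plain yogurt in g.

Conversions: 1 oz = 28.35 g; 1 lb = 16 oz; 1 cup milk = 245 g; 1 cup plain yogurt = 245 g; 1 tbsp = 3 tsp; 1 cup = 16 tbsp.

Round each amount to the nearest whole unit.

Scaling factor: 26/18 = 13/9.
milk: (1 cup + 11 tbsp = 1.6875 cup) × 13/9 × 245 g/cup ≈ 597 g
cream cheese: 600 g × 13/9 ÷ 28.35 g/oz ≈ 31 oz
buttermilk: 1.25 lb × 13/9 × 16 oz/lb × 28.35 g/oz = 819 g
plain yogurt: (3 tbsp + 1 tsp = 10/3 tbsp) × 13/9 ÷ 16 tbsp/cup × 245 g/cup ≈ 74 g

milk: 597 g; cream cheese: 31 oz; buttermilk: 819 g; plain yogurt: 74 g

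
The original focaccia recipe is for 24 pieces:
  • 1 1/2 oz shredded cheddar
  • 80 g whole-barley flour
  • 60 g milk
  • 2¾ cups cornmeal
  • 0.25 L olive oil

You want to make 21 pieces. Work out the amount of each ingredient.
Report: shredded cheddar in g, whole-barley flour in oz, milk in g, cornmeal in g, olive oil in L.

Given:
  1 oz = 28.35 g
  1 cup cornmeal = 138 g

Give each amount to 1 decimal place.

Scaling factor: 21/24 = 7/8 = 0.875.
shredded cheddar: 1.5 oz × 7/8 × 28.35 g/oz ≈ 37.2 g
whole-barley flour: 80 g × 7/8 ÷ 28.35 g/oz ≈ 2.5 oz
milk: 60 g × 7/8 = 52.5 g
cornmeal: 2.75 cup × 7/8 × 138 g/cup ≈ 332.1 g
olive oil: 0.25 L × 7/8 ≈ 0.2 L

shredded cheddar: 37.2 g; whole-barley flour: 2.5 oz; milk: 52.5 g; cornmeal: 332.1 g; olive oil: 0.2 L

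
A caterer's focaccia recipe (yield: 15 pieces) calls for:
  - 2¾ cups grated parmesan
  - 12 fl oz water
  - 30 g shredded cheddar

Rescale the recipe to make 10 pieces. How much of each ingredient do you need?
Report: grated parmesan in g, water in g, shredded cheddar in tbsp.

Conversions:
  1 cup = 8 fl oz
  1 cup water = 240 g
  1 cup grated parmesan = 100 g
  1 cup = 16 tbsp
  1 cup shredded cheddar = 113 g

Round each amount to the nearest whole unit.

Scaling factor: 10/15 = 2/3.
grated parmesan: 2.75 cup × 2/3 × 100 g/cup ≈ 183 g
water: 12 fl oz × 2/3 ÷ 8 fl oz/cup × 240 g/cup = 240 g
shredded cheddar: 30 g × 2/3 ÷ 113 g/cup × 16 tbsp/cup ≈ 3 tbsp

grated parmesan: 183 g; water: 240 g; shredded cheddar: 3 tbsp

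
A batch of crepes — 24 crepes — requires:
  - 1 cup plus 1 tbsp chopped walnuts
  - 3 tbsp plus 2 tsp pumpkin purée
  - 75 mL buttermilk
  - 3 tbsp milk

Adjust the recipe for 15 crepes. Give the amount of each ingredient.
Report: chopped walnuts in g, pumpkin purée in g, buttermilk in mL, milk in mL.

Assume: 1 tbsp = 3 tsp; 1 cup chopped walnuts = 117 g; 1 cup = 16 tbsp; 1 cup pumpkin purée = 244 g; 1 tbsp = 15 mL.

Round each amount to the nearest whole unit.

Scaling factor: 15/24 = 5/8 = 0.625.
chopped walnuts: (1 cup + 1 tbsp = 1.0625 cup) × 5/8 × 117 g/cup ≈ 78 g
pumpkin purée: (3 tbsp + 2 tsp = 11/3 tbsp) × 5/8 ÷ 16 tbsp/cup × 244 g/cup ≈ 35 g
buttermilk: 75 mL × 5/8 ≈ 47 mL
milk: 3 tbsp × 5/8 × 15 mL/tbsp ≈ 28 mL

chopped walnuts: 78 g; pumpkin purée: 35 g; buttermilk: 47 mL; milk: 28 mL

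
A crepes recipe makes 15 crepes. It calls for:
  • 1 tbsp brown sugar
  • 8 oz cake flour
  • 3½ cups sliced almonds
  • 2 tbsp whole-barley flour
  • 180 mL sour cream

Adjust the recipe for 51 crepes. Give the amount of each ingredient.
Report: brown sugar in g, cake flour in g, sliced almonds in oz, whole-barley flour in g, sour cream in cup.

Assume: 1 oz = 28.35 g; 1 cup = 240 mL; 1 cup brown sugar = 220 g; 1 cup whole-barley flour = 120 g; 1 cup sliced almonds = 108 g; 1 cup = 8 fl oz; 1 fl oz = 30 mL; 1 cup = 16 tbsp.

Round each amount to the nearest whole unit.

Scaling factor: 51/15 = 17/5 = 3.4.
brown sugar: 1 tbsp × 17/5 ÷ 16 tbsp/cup × 220 g/cup ≈ 47 g
cake flour: 8 oz × 17/5 × 28.35 g/oz ≈ 771 g
sliced almonds: 3.5 cup × 17/5 × 108 g/cup ÷ 28.35 g/oz ≈ 45 oz
whole-barley flour: 2 tbsp × 17/5 ÷ 16 tbsp/cup × 120 g/cup = 51 g
sour cream: 180 mL × 17/5 ÷ 240 mL/cup ≈ 3 cup

brown sugar: 47 g; cake flour: 771 g; sliced almonds: 45 oz; whole-barley flour: 51 g; sour cream: 3 cup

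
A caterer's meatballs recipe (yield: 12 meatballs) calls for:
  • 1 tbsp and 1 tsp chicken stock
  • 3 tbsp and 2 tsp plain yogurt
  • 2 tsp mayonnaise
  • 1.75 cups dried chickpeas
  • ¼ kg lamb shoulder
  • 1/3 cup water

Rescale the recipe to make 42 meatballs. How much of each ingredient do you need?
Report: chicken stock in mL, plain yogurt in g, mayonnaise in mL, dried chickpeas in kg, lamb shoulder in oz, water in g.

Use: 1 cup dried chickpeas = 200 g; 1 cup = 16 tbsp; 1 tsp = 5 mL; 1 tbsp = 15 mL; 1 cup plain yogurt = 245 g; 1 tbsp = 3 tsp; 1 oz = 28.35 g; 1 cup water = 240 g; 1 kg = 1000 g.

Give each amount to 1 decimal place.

chicken stock: 70.0 mL; plain yogurt: 196.5 g; mayonnaise: 35.0 mL; dried chickpeas: 1.2 kg; lamb shoulder: 30.9 oz; water: 280.0 g

Scaling factor: 42/12 = 7/2 = 3.5.
chicken stock: (1 tbsp + 1 tsp = 4/3 tbsp) × 7/2 × 15 mL/tbsp = 70.0 mL
plain yogurt: (3 tbsp + 2 tsp = 11/3 tbsp) × 7/2 ÷ 16 tbsp/cup × 245 g/cup ≈ 196.5 g
mayonnaise: 2 tsp × 7/2 × 5 mL/tsp = 35.0 mL
dried chickpeas: 1.75 cup × 7/2 × 200 g/cup ÷ 1000 g/kg ≈ 1.2 kg
lamb shoulder: 0.25 kg × 7/2 × 1000 g/kg ÷ 28.35 g/oz ≈ 30.9 oz
water: 1/3 cup × 7/2 × 240 g/cup = 280.0 g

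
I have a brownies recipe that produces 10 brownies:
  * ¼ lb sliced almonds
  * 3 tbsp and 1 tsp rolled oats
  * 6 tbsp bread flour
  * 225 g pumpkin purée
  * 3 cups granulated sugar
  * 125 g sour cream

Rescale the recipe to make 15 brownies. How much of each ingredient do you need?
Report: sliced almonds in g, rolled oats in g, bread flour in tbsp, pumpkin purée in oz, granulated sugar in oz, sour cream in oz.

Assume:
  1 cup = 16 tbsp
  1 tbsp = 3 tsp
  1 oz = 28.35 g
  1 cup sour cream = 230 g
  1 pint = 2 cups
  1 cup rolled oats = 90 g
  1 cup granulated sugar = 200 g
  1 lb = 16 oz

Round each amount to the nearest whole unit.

sliced almonds: 170 g; rolled oats: 28 g; bread flour: 9 tbsp; pumpkin purée: 12 oz; granulated sugar: 32 oz; sour cream: 7 oz

Scaling factor: 15/10 = 3/2 = 1.5.
sliced almonds: 0.25 lb × 3/2 × 16 oz/lb × 28.35 g/oz ≈ 170 g
rolled oats: (3 tbsp + 1 tsp = 10/3 tbsp) × 3/2 ÷ 16 tbsp/cup × 90 g/cup ≈ 28 g
bread flour: 6 tbsp × 3/2 = 9 tbsp
pumpkin purée: 225 g × 3/2 ÷ 28.35 g/oz ≈ 12 oz
granulated sugar: 3 cup × 3/2 × 200 g/cup ÷ 28.35 g/oz ≈ 32 oz
sour cream: 125 g × 3/2 ÷ 28.35 g/oz ≈ 7 oz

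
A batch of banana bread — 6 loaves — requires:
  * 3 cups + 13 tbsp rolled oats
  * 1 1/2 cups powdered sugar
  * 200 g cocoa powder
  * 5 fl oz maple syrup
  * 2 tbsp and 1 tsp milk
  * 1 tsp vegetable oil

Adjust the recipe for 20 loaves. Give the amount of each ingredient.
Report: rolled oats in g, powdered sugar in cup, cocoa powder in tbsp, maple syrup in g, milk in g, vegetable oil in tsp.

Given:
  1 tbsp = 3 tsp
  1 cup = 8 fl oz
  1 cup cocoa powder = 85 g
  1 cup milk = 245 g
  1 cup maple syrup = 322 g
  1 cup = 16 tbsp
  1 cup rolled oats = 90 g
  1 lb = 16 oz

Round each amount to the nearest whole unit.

Scaling factor: 20/6 = 10/3.
rolled oats: (3 cup + 13 tbsp = 3.8125 cup) × 10/3 × 90 g/cup ≈ 1144 g
powdered sugar: 1.5 cup × 10/3 = 5 cup
cocoa powder: 200 g × 10/3 ÷ 85 g/cup × 16 tbsp/cup ≈ 125 tbsp
maple syrup: 5 fl oz × 10/3 ÷ 8 fl oz/cup × 322 g/cup ≈ 671 g
milk: (2 tbsp + 1 tsp = 7/3 tbsp) × 10/3 ÷ 16 tbsp/cup × 245 g/cup ≈ 119 g
vegetable oil: 1 tsp × 10/3 ≈ 3 tsp

rolled oats: 1144 g; powdered sugar: 5 cup; cocoa powder: 125 tbsp; maple syrup: 671 g; milk: 119 g; vegetable oil: 3 tsp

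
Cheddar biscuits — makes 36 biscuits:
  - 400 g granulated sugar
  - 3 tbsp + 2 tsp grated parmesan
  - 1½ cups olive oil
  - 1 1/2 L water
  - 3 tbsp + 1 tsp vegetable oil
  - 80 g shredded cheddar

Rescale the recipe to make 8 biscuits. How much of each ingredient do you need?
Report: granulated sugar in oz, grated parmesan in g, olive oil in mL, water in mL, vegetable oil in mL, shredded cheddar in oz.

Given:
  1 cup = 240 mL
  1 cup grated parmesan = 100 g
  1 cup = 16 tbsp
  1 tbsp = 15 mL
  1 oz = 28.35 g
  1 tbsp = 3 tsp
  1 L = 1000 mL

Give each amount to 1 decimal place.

granulated sugar: 3.1 oz; grated parmesan: 5.1 g; olive oil: 80.0 mL; water: 333.3 mL; vegetable oil: 11.1 mL; shredded cheddar: 0.6 oz

Scaling factor: 8/36 = 2/9.
granulated sugar: 400 g × 2/9 ÷ 28.35 g/oz ≈ 3.1 oz
grated parmesan: (3 tbsp + 2 tsp = 11/3 tbsp) × 2/9 ÷ 16 tbsp/cup × 100 g/cup ≈ 5.1 g
olive oil: 1.5 cup × 2/9 × 240 mL/cup = 80.0 mL
water: 1.5 L × 2/9 × 1000 mL/L ≈ 333.3 mL
vegetable oil: (3 tbsp + 1 tsp = 10/3 tbsp) × 2/9 × 15 mL/tbsp ≈ 11.1 mL
shredded cheddar: 80 g × 2/9 ÷ 28.35 g/oz ≈ 0.6 oz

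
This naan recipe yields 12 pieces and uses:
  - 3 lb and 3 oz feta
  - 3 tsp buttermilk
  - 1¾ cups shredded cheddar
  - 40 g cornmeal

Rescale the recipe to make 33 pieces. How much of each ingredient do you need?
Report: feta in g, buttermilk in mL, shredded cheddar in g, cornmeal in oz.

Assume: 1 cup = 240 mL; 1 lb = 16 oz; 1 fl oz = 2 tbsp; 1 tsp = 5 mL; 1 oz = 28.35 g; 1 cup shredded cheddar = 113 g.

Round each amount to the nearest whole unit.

feta: 3976 g; buttermilk: 41 mL; shredded cheddar: 544 g; cornmeal: 4 oz

Scaling factor: 33/12 = 11/4 = 2.75.
feta: (3 lb + 3 oz = 3.1875 lb) × 11/4 × 16 oz/lb × 28.35 g/oz ≈ 3976 g
buttermilk: 3 tsp × 11/4 × 5 mL/tsp ≈ 41 mL
shredded cheddar: 1.75 cup × 11/4 × 113 g/cup ≈ 544 g
cornmeal: 40 g × 11/4 ÷ 28.35 g/oz ≈ 4 oz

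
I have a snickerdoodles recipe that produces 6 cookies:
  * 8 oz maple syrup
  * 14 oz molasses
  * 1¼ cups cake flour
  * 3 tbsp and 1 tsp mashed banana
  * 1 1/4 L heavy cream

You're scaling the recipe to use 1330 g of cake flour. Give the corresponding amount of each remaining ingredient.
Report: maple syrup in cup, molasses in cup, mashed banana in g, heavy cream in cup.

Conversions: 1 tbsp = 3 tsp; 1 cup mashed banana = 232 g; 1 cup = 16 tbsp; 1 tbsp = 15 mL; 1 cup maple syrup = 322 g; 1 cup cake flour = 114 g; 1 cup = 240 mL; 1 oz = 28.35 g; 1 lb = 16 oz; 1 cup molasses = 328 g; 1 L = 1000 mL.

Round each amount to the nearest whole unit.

The original recipe has 142.5 g of cake flour, so the scaling factor is 1330 ÷ 142.5 = 28/3.
maple syrup: 8 oz × 28/3 × 28.35 g/oz ÷ 322 g/cup ≈ 7 cup
molasses: 14 oz × 28/3 × 28.35 g/oz ÷ 328 g/cup ≈ 11 cup
mashed banana: (3 tbsp + 1 tsp = 10/3 tbsp) × 28/3 ÷ 16 tbsp/cup × 232 g/cup ≈ 451 g
heavy cream: 1.25 L × 28/3 × 1000 mL/L ÷ 240 mL/cup ≈ 49 cup

maple syrup: 7 cup; molasses: 11 cup; mashed banana: 451 g; heavy cream: 49 cup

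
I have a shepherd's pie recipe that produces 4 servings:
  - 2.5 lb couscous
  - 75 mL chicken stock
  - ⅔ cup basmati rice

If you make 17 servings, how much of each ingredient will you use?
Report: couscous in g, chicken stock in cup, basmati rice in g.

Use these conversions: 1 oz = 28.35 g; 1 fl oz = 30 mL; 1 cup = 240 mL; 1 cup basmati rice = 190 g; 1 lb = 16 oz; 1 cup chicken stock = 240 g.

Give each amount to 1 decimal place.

couscous: 4819.5 g; chicken stock: 1.3 cup; basmati rice: 538.3 g

Scaling factor: 17/4 = 4.25.
couscous: 2.5 lb × 17/4 × 16 oz/lb × 28.35 g/oz = 4819.5 g
chicken stock: 75 mL × 17/4 ÷ 240 mL/cup ≈ 1.3 cup
basmati rice: 2/3 cup × 17/4 × 190 g/cup ≈ 538.3 g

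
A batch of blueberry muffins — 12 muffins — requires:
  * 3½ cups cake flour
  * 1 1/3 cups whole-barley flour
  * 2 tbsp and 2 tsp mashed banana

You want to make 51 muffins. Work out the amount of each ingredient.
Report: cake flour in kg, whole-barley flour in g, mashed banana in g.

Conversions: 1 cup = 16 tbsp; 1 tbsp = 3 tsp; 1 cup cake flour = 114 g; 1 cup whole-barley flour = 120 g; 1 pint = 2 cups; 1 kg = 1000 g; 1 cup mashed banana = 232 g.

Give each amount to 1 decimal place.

cake flour: 1.7 kg; whole-barley flour: 680.0 g; mashed banana: 164.3 g

Scaling factor: 51/12 = 17/4 = 4.25.
cake flour: 3.5 cup × 17/4 × 114 g/cup ÷ 1000 g/kg ≈ 1.7 kg
whole-barley flour: 4/3 cup × 17/4 × 120 g/cup = 680.0 g
mashed banana: (2 tbsp + 2 tsp = 8/3 tbsp) × 17/4 ÷ 16 tbsp/cup × 232 g/cup ≈ 164.3 g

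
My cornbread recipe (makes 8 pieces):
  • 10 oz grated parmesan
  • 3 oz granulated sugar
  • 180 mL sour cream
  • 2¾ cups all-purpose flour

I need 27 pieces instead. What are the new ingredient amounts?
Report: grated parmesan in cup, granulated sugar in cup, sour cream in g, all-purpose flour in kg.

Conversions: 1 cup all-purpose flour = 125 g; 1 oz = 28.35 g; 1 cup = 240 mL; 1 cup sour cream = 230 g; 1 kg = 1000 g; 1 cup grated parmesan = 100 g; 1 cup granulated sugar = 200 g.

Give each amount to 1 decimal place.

grated parmesan: 9.6 cup; granulated sugar: 1.4 cup; sour cream: 582.2 g; all-purpose flour: 1.2 kg

Scaling factor: 27/8 = 3.375.
grated parmesan: 10 oz × 27/8 × 28.35 g/oz ÷ 100 g/cup ≈ 9.6 cup
granulated sugar: 3 oz × 27/8 × 28.35 g/oz ÷ 200 g/cup ≈ 1.4 cup
sour cream: 180 mL × 27/8 ÷ 240 mL/cup × 230 g/cup ≈ 582.2 g
all-purpose flour: 2.75 cup × 27/8 × 125 g/cup ÷ 1000 g/kg ≈ 1.2 kg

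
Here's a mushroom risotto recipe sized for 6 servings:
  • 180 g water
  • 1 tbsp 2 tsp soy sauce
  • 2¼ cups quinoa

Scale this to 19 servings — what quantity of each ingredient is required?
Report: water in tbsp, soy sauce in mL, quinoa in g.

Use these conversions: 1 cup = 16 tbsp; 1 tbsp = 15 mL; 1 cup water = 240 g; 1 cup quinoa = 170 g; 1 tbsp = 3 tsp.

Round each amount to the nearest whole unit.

water: 38 tbsp; soy sauce: 79 mL; quinoa: 1211 g

Scaling factor: 19/6.
water: 180 g × 19/6 ÷ 240 g/cup × 16 tbsp/cup = 38 tbsp
soy sauce: (1 tbsp + 2 tsp = 5/3 tbsp) × 19/6 × 15 mL/tbsp ≈ 79 mL
quinoa: 2.25 cup × 19/6 × 170 g/cup ≈ 1211 g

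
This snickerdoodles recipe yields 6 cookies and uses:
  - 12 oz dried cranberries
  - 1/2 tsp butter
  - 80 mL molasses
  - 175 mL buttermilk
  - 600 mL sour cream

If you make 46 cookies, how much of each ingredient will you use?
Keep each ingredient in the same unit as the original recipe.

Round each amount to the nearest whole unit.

dried cranberries: 92 oz; butter: 4 tsp; molasses: 613 mL; buttermilk: 1342 mL; sour cream: 4600 mL

Scaling factor: 46/6 = 23/3.
dried cranberries: 12 oz × 23/3 = 92 oz
butter: 0.5 tsp × 23/3 ≈ 4 tsp
molasses: 80 mL × 23/3 ≈ 613 mL
buttermilk: 175 mL × 23/3 ≈ 1342 mL
sour cream: 600 mL × 23/3 = 4600 mL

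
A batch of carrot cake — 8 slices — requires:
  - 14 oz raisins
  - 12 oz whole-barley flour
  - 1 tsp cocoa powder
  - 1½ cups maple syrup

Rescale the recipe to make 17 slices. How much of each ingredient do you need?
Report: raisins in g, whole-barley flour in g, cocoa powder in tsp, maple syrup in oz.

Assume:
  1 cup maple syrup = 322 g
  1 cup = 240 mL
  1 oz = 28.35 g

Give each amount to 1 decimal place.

raisins: 843.4 g; whole-barley flour: 722.9 g; cocoa powder: 2.1 tsp; maple syrup: 36.2 oz

Scaling factor: 17/8 = 2.125.
raisins: 14 oz × 17/8 × 28.35 g/oz ≈ 843.4 g
whole-barley flour: 12 oz × 17/8 × 28.35 g/oz ≈ 722.9 g
cocoa powder: 1 tsp × 17/8 ≈ 2.1 tsp
maple syrup: 1.5 cup × 17/8 × 322 g/cup ÷ 28.35 g/oz ≈ 36.2 oz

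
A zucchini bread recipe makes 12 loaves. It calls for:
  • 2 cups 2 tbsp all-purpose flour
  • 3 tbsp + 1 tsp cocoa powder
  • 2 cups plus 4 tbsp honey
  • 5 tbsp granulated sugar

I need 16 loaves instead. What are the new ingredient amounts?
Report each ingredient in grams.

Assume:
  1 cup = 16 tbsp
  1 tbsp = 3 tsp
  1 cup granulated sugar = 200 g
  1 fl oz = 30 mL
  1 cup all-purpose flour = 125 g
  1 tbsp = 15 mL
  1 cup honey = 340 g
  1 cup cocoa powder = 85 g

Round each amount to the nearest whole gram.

Scaling factor: 16/12 = 4/3.
all-purpose flour: (2 cup + 2 tbsp = 2.125 cup) × 4/3 × 125 g/cup ≈ 354 g
cocoa powder: (3 tbsp + 1 tsp = 10/3 tbsp) × 4/3 ÷ 16 tbsp/cup × 85 g/cup ≈ 24 g
honey: (2 cup + 4 tbsp = 2.25 cup) × 4/3 × 340 g/cup = 1020 g
granulated sugar: 5 tbsp × 4/3 ÷ 16 tbsp/cup × 200 g/cup ≈ 83 g

all-purpose flour: 354 g; cocoa powder: 24 g; honey: 1020 g; granulated sugar: 83 g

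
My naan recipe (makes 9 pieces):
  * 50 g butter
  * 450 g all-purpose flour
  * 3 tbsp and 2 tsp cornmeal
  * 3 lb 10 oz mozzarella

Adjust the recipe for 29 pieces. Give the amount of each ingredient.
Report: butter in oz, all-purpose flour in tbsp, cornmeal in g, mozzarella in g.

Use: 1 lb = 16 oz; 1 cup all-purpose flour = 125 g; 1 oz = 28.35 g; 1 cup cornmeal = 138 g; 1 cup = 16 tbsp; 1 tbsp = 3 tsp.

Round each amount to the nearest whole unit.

butter: 6 oz; all-purpose flour: 186 tbsp; cornmeal: 102 g; mozzarella: 5298 g

Scaling factor: 29/9.
butter: 50 g × 29/9 ÷ 28.35 g/oz ≈ 6 oz
all-purpose flour: 450 g × 29/9 ÷ 125 g/cup × 16 tbsp/cup ≈ 186 tbsp
cornmeal: (3 tbsp + 2 tsp = 11/3 tbsp) × 29/9 ÷ 16 tbsp/cup × 138 g/cup ≈ 102 g
mozzarella: (3 lb + 10 oz = 3.625 lb) × 29/9 × 16 oz/lb × 28.35 g/oz ≈ 5298 g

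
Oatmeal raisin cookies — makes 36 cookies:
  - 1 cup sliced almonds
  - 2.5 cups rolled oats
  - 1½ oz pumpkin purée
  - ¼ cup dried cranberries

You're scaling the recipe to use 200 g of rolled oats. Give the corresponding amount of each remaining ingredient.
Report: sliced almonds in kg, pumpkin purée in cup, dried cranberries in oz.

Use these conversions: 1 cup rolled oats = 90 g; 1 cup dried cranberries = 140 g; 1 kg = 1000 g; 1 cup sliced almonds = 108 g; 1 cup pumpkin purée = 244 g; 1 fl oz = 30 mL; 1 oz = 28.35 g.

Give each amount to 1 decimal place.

The original recipe has 225 g of rolled oats, so the scaling factor is 200 ÷ 225 = 8/9.
sliced almonds: 1 cup × 8/9 × 108 g/cup ÷ 1000 g/kg ≈ 0.1 kg
pumpkin purée: 1.5 oz × 8/9 × 28.35 g/oz ÷ 244 g/cup ≈ 0.2 cup
dried cranberries: 0.25 cup × 8/9 × 140 g/cup ÷ 28.35 g/oz ≈ 1.1 oz

sliced almonds: 0.1 kg; pumpkin purée: 0.2 cup; dried cranberries: 1.1 oz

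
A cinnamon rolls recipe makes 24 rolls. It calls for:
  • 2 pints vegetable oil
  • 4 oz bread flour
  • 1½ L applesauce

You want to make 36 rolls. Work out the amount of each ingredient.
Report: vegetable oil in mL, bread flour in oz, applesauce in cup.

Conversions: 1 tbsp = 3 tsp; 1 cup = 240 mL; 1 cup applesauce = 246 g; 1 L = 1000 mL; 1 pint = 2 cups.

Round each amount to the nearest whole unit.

Scaling factor: 36/24 = 3/2 = 1.5.
vegetable oil: 2 pint × 3/2 × 2 cup/pint × 240 mL/cup = 1440 mL
bread flour: 4 oz × 3/2 = 6 oz
applesauce: 1.5 L × 3/2 × 1000 mL/L ÷ 240 mL/cup ≈ 9 cup

vegetable oil: 1440 mL; bread flour: 6 oz; applesauce: 9 cup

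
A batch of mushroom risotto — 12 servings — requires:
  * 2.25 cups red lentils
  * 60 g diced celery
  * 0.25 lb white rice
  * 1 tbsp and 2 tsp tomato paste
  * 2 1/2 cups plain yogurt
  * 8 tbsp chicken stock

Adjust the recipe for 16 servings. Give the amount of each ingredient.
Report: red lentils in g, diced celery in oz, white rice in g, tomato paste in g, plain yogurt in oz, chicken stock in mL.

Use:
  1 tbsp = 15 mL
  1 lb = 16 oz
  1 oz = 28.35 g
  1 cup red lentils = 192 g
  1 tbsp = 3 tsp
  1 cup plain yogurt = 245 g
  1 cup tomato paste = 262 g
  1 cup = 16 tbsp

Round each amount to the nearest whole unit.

Scaling factor: 16/12 = 4/3.
red lentils: 2.25 cup × 4/3 × 192 g/cup = 576 g
diced celery: 60 g × 4/3 ÷ 28.35 g/oz ≈ 3 oz
white rice: 0.25 lb × 4/3 × 16 oz/lb × 28.35 g/oz ≈ 151 g
tomato paste: (1 tbsp + 2 tsp = 5/3 tbsp) × 4/3 ÷ 16 tbsp/cup × 262 g/cup ≈ 36 g
plain yogurt: 2.5 cup × 4/3 × 245 g/cup ÷ 28.35 g/oz ≈ 29 oz
chicken stock: 8 tbsp × 4/3 × 15 mL/tbsp = 160 mL

red lentils: 576 g; diced celery: 3 oz; white rice: 151 g; tomato paste: 36 g; plain yogurt: 29 oz; chicken stock: 160 mL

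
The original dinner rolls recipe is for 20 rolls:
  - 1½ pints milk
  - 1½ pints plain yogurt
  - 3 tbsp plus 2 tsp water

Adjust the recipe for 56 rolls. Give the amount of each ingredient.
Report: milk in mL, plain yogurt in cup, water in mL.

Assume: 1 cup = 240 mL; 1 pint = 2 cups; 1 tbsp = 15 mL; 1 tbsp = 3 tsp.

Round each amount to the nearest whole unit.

milk: 2016 mL; plain yogurt: 8 cup; water: 154 mL

Scaling factor: 56/20 = 14/5 = 2.8.
milk: 1.5 pint × 14/5 × 2 cup/pint × 240 mL/cup = 2016 mL
plain yogurt: 1.5 pint × 14/5 × 2 cup/pint ≈ 8 cup
water: (3 tbsp + 2 tsp = 11/3 tbsp) × 14/5 × 15 mL/tbsp = 154 mL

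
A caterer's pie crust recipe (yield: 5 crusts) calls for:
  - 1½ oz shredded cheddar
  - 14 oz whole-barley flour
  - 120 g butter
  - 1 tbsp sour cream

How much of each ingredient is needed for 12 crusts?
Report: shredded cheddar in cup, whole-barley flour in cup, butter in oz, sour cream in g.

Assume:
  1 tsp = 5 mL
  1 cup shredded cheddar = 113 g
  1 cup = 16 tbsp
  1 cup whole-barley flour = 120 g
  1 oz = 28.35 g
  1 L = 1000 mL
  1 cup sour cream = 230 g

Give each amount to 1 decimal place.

shredded cheddar: 0.9 cup; whole-barley flour: 7.9 cup; butter: 10.2 oz; sour cream: 34.5 g

Scaling factor: 12/5 = 2.4.
shredded cheddar: 1.5 oz × 12/5 × 28.35 g/oz ÷ 113 g/cup ≈ 0.9 cup
whole-barley flour: 14 oz × 12/5 × 28.35 g/oz ÷ 120 g/cup ≈ 7.9 cup
butter: 120 g × 12/5 ÷ 28.35 g/oz ≈ 10.2 oz
sour cream: 1 tbsp × 12/5 ÷ 16 tbsp/cup × 230 g/cup = 34.5 g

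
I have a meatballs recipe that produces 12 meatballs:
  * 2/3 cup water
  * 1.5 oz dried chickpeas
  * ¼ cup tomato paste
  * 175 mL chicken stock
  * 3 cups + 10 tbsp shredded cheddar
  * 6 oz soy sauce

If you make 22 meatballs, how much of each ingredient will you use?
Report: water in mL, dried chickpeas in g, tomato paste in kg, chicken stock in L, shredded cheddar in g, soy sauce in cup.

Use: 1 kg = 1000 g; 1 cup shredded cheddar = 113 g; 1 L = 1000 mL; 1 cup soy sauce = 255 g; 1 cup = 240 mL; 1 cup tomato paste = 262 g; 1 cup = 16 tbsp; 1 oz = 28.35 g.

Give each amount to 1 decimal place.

water: 293.3 mL; dried chickpeas: 78.0 g; tomato paste: 0.1 kg; chicken stock: 0.3 L; shredded cheddar: 751.0 g; soy sauce: 1.2 cup

Scaling factor: 22/12 = 11/6.
water: 2/3 cup × 11/6 × 240 mL/cup ≈ 293.3 mL
dried chickpeas: 1.5 oz × 11/6 × 28.35 g/oz ≈ 78.0 g
tomato paste: 0.25 cup × 11/6 × 262 g/cup ÷ 1000 g/kg ≈ 0.1 kg
chicken stock: 175 mL × 11/6 ÷ 1000 mL/L ≈ 0.3 L
shredded cheddar: (3 cup + 10 tbsp = 3.625 cup) × 11/6 × 113 g/cup ≈ 751.0 g
soy sauce: 6 oz × 11/6 × 28.35 g/oz ÷ 255 g/cup ≈ 1.2 cup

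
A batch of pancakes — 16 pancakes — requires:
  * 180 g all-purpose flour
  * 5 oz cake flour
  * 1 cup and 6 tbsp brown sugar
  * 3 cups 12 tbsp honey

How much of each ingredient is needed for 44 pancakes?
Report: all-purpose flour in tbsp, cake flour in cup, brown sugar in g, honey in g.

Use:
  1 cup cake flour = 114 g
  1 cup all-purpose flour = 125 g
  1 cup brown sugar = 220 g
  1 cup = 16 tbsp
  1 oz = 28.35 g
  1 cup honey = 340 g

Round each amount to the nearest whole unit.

all-purpose flour: 63 tbsp; cake flour: 3 cup; brown sugar: 832 g; honey: 3506 g

Scaling factor: 44/16 = 11/4 = 2.75.
all-purpose flour: 180 g × 11/4 ÷ 125 g/cup × 16 tbsp/cup ≈ 63 tbsp
cake flour: 5 oz × 11/4 × 28.35 g/oz ÷ 114 g/cup ≈ 3 cup
brown sugar: (1 cup + 6 tbsp = 1.375 cup) × 11/4 × 220 g/cup ≈ 832 g
honey: (3 cup + 12 tbsp = 3.75 cup) × 11/4 × 340 g/cup ≈ 3506 g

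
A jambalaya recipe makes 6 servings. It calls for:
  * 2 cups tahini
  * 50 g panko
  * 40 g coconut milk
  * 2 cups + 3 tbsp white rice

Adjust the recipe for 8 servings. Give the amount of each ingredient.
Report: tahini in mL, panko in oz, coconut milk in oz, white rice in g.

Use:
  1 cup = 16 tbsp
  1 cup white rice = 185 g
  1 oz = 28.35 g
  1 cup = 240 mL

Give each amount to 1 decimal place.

Scaling factor: 8/6 = 4/3.
tahini: 2 cup × 4/3 × 240 mL/cup = 640.0 mL
panko: 50 g × 4/3 ÷ 28.35 g/oz ≈ 2.4 oz
coconut milk: 40 g × 4/3 ÷ 28.35 g/oz ≈ 1.9 oz
white rice: (2 cup + 3 tbsp = 2.1875 cup) × 4/3 × 185 g/cup ≈ 539.6 g

tahini: 640.0 mL; panko: 2.4 oz; coconut milk: 1.9 oz; white rice: 539.6 g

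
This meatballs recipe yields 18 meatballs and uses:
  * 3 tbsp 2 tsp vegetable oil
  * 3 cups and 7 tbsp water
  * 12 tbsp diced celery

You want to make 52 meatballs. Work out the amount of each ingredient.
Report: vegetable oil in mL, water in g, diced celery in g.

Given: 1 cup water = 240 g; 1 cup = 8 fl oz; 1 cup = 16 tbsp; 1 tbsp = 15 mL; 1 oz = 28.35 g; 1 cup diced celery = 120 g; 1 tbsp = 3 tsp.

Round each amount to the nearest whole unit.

Scaling factor: 52/18 = 26/9.
vegetable oil: (3 tbsp + 2 tsp = 11/3 tbsp) × 26/9 × 15 mL/tbsp ≈ 159 mL
water: (3 cup + 7 tbsp = 3.4375 cup) × 26/9 × 240 g/cup ≈ 2383 g
diced celery: 12 tbsp × 26/9 ÷ 16 tbsp/cup × 120 g/cup = 260 g

vegetable oil: 159 mL; water: 2383 g; diced celery: 260 g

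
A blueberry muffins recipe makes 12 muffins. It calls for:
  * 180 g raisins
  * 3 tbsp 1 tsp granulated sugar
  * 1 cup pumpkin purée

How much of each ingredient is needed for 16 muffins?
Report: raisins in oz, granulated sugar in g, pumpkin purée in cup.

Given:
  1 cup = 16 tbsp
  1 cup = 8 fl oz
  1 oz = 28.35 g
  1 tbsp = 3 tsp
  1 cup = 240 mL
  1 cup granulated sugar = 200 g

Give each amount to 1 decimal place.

Scaling factor: 16/12 = 4/3.
raisins: 180 g × 4/3 ÷ 28.35 g/oz ≈ 8.5 oz
granulated sugar: (3 tbsp + 1 tsp = 10/3 tbsp) × 4/3 ÷ 16 tbsp/cup × 200 g/cup ≈ 55.6 g
pumpkin purée: 1 cup × 4/3 ≈ 1.3 cup

raisins: 8.5 oz; granulated sugar: 55.6 g; pumpkin purée: 1.3 cup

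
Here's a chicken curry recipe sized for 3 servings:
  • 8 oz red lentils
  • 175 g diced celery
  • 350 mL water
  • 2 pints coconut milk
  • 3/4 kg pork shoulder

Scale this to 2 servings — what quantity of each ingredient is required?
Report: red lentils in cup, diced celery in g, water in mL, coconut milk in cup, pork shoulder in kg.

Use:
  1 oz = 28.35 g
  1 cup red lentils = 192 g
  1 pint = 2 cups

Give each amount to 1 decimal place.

Scaling factor: 2/3.
red lentils: 8 oz × 2/3 × 28.35 g/oz ÷ 192 g/cup ≈ 0.8 cup
diced celery: 175 g × 2/3 ≈ 116.7 g
water: 350 mL × 2/3 ≈ 233.3 mL
coconut milk: 2 pint × 2/3 × 2 cup/pint ≈ 2.7 cup
pork shoulder: 0.75 kg × 2/3 = 0.5 kg

red lentils: 0.8 cup; diced celery: 116.7 g; water: 233.3 mL; coconut milk: 2.7 cup; pork shoulder: 0.5 kg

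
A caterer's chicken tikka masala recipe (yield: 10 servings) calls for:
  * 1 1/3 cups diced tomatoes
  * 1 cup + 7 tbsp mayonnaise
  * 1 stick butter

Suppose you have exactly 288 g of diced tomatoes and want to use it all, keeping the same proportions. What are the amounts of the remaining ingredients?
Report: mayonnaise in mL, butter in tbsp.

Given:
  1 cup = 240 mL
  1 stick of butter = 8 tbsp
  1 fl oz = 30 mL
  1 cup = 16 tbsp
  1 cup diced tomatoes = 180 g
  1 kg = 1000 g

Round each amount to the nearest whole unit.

mayonnaise: 414 mL; butter: 10 tbsp

The original recipe has 240 g of diced tomatoes, so the scaling factor is 288 ÷ 240 = 6/5 = 1.2.
mayonnaise: (1 cup + 7 tbsp = 1.4375 cup) × 6/5 × 240 mL/cup = 414 mL
butter: 1 stick × 6/5 × 8 tbsp/stick ≈ 10 tbsp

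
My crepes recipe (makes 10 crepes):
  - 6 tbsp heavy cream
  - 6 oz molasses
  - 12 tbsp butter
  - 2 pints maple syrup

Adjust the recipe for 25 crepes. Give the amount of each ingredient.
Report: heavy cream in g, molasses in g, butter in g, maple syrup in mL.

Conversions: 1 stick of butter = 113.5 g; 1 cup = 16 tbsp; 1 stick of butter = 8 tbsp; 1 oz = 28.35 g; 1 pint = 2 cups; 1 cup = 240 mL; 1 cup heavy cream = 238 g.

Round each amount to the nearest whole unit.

heavy cream: 223 g; molasses: 425 g; butter: 426 g; maple syrup: 2400 mL

Scaling factor: 25/10 = 5/2 = 2.5.
heavy cream: 6 tbsp × 5/2 ÷ 16 tbsp/cup × 238 g/cup ≈ 223 g
molasses: 6 oz × 5/2 × 28.35 g/oz ≈ 425 g
butter: 12 tbsp × 5/2 ÷ 8 tbsp/stick × 113.5 g/stick ≈ 426 g
maple syrup: 2 pint × 5/2 × 2 cup/pint × 240 mL/cup = 2400 mL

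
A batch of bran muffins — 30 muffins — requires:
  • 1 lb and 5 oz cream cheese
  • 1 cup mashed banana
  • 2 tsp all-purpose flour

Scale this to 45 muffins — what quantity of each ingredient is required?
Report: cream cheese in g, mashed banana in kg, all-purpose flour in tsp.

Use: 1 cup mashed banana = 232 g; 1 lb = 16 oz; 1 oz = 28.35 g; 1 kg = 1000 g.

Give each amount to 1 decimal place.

cream cheese: 893.0 g; mashed banana: 0.3 kg; all-purpose flour: 3.0 tsp

Scaling factor: 45/30 = 3/2 = 1.5.
cream cheese: (1 lb + 5 oz = 1.3125 lb) × 3/2 × 16 oz/lb × 28.35 g/oz ≈ 893.0 g
mashed banana: 1 cup × 3/2 × 232 g/cup ÷ 1000 g/kg ≈ 0.3 kg
all-purpose flour: 2 tsp × 3/2 = 3.0 tsp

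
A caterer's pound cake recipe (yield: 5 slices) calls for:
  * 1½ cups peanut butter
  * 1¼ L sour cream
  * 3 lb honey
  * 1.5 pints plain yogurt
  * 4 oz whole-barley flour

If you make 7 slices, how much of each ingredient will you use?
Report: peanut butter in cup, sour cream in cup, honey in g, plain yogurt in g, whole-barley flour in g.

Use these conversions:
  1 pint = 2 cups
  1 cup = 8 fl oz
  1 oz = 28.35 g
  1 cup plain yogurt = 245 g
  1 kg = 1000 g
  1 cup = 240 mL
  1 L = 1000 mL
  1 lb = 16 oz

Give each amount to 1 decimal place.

peanut butter: 2.1 cup; sour cream: 7.3 cup; honey: 1905.1 g; plain yogurt: 1029.0 g; whole-barley flour: 158.8 g

Scaling factor: 7/5 = 1.4.
peanut butter: 1.5 cup × 7/5 = 2.1 cup
sour cream: 1.25 L × 7/5 × 1000 mL/L ÷ 240 mL/cup ≈ 7.3 cup
honey: 3 lb × 7/5 × 16 oz/lb × 28.35 g/oz ≈ 1905.1 g
plain yogurt: 1.5 pint × 7/5 × 2 cup/pint × 245 g/cup = 1029.0 g
whole-barley flour: 4 oz × 7/5 × 28.35 g/oz ≈ 158.8 g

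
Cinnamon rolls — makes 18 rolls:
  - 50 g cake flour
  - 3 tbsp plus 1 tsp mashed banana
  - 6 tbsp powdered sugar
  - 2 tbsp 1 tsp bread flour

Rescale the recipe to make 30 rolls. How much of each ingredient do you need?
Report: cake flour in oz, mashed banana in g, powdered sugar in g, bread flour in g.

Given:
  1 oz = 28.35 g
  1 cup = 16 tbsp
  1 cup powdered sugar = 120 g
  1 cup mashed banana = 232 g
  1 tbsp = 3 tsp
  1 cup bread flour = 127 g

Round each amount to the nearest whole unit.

cake flour: 3 oz; mashed banana: 81 g; powdered sugar: 75 g; bread flour: 31 g

Scaling factor: 30/18 = 5/3.
cake flour: 50 g × 5/3 ÷ 28.35 g/oz ≈ 3 oz
mashed banana: (3 tbsp + 1 tsp = 10/3 tbsp) × 5/3 ÷ 16 tbsp/cup × 232 g/cup ≈ 81 g
powdered sugar: 6 tbsp × 5/3 ÷ 16 tbsp/cup × 120 g/cup = 75 g
bread flour: (2 tbsp + 1 tsp = 7/3 tbsp) × 5/3 ÷ 16 tbsp/cup × 127 g/cup ≈ 31 g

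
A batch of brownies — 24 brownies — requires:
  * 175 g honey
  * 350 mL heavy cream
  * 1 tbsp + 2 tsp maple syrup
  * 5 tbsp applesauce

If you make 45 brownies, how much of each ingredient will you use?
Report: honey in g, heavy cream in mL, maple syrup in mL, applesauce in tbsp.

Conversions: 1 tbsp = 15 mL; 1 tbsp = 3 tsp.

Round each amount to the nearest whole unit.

Scaling factor: 45/24 = 15/8 = 1.875.
honey: 175 g × 15/8 ≈ 328 g
heavy cream: 350 mL × 15/8 ≈ 656 mL
maple syrup: (1 tbsp + 2 tsp = 5/3 tbsp) × 15/8 × 15 mL/tbsp ≈ 47 mL
applesauce: 5 tbsp × 15/8 ≈ 9 tbsp

honey: 328 g; heavy cream: 656 mL; maple syrup: 47 mL; applesauce: 9 tbsp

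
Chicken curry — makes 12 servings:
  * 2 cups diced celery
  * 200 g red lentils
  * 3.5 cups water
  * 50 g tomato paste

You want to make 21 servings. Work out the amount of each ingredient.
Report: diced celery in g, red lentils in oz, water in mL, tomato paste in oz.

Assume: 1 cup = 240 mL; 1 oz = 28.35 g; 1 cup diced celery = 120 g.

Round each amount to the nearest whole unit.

diced celery: 420 g; red lentils: 12 oz; water: 1470 mL; tomato paste: 3 oz

Scaling factor: 21/12 = 7/4 = 1.75.
diced celery: 2 cup × 7/4 × 120 g/cup = 420 g
red lentils: 200 g × 7/4 ÷ 28.35 g/oz ≈ 12 oz
water: 3.5 cup × 7/4 × 240 mL/cup = 1470 mL
tomato paste: 50 g × 7/4 ÷ 28.35 g/oz ≈ 3 oz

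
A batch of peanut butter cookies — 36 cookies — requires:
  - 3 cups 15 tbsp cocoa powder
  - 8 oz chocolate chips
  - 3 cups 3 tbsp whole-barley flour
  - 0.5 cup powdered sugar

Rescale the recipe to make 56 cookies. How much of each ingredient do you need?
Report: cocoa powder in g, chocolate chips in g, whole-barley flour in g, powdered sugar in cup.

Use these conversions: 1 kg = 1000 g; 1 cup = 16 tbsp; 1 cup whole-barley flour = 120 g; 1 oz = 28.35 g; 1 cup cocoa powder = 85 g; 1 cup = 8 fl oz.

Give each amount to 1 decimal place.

cocoa powder: 520.6 g; chocolate chips: 352.8 g; whole-barley flour: 595.0 g; powdered sugar: 0.8 cup

Scaling factor: 56/36 = 14/9.
cocoa powder: (3 cup + 15 tbsp = 3.9375 cup) × 14/9 × 85 g/cup ≈ 520.6 g
chocolate chips: 8 oz × 14/9 × 28.35 g/oz = 352.8 g
whole-barley flour: (3 cup + 3 tbsp = 3.1875 cup) × 14/9 × 120 g/cup = 595.0 g
powdered sugar: 0.5 cup × 14/9 ≈ 0.8 cup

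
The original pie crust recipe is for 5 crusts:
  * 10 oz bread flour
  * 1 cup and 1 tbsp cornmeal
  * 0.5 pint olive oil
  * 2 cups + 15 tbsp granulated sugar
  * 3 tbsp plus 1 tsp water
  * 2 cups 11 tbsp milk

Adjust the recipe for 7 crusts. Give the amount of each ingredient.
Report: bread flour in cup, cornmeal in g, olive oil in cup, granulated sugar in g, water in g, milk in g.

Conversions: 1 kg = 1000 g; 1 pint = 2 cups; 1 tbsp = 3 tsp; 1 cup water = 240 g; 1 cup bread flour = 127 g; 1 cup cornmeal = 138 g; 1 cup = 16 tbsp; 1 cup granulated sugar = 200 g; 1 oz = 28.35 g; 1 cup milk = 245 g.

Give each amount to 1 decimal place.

Scaling factor: 7/5 = 1.4.
bread flour: 10 oz × 7/5 × 28.35 g/oz ÷ 127 g/cup ≈ 3.1 cup
cornmeal: (1 cup + 1 tbsp = 1.0625 cup) × 7/5 × 138 g/cup ≈ 205.3 g
olive oil: 0.5 pint × 7/5 × 2 cup/pint = 1.4 cup
granulated sugar: (2 cup + 15 tbsp = 2.9375 cup) × 7/5 × 200 g/cup = 822.5 g
water: (3 tbsp + 1 tsp = 10/3 tbsp) × 7/5 ÷ 16 tbsp/cup × 240 g/cup = 70.0 g
milk: (2 cup + 11 tbsp = 2.6875 cup) × 7/5 × 245 g/cup ≈ 921.8 g

bread flour: 3.1 cup; cornmeal: 205.3 g; olive oil: 1.4 cup; granulated sugar: 822.5 g; water: 70.0 g; milk: 921.8 g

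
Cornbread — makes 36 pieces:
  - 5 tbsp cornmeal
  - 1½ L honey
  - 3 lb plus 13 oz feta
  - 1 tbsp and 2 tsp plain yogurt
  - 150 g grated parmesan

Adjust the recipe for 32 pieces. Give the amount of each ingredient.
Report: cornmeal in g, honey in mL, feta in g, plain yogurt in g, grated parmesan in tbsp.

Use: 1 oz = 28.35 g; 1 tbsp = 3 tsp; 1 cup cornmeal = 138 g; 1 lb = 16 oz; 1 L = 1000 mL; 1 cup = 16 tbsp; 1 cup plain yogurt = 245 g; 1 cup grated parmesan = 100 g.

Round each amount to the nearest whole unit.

cornmeal: 38 g; honey: 1333 mL; feta: 1537 g; plain yogurt: 23 g; grated parmesan: 21 tbsp

Scaling factor: 32/36 = 8/9.
cornmeal: 5 tbsp × 8/9 ÷ 16 tbsp/cup × 138 g/cup ≈ 38 g
honey: 1.5 L × 8/9 × 1000 mL/L ≈ 1333 mL
feta: (3 lb + 13 oz = 3.8125 lb) × 8/9 × 16 oz/lb × 28.35 g/oz ≈ 1537 g
plain yogurt: (1 tbsp + 2 tsp = 5/3 tbsp) × 8/9 ÷ 16 tbsp/cup × 245 g/cup ≈ 23 g
grated parmesan: 150 g × 8/9 ÷ 100 g/cup × 16 tbsp/cup ≈ 21 tbsp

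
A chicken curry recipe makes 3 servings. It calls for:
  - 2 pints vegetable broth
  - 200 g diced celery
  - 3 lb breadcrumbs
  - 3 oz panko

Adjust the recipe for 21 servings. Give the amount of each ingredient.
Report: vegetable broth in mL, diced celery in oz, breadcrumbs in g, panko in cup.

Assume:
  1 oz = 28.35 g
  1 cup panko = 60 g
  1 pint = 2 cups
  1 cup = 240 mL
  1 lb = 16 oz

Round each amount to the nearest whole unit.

vegetable broth: 6720 mL; diced celery: 49 oz; breadcrumbs: 9526 g; panko: 10 cup

Scaling factor: 21/3 = 7.
vegetable broth: 2 pint × 7 × 2 cup/pint × 240 mL/cup = 6720 mL
diced celery: 200 g × 7 ÷ 28.35 g/oz ≈ 49 oz
breadcrumbs: 3 lb × 7 × 16 oz/lb × 28.35 g/oz ≈ 9526 g
panko: 3 oz × 7 × 28.35 g/oz ÷ 60 g/cup ≈ 10 cup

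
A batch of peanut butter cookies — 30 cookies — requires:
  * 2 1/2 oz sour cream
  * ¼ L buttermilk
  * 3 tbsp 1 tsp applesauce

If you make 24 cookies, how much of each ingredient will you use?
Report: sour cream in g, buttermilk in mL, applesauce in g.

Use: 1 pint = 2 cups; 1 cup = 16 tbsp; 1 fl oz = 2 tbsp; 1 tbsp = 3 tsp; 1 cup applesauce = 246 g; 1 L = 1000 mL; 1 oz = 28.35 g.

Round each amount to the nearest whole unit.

Scaling factor: 24/30 = 4/5 = 0.8.
sour cream: 2.5 oz × 4/5 × 28.35 g/oz ≈ 57 g
buttermilk: 0.25 L × 4/5 × 1000 mL/L = 200 mL
applesauce: (3 tbsp + 1 tsp = 10/3 tbsp) × 4/5 ÷ 16 tbsp/cup × 246 g/cup = 41 g

sour cream: 57 g; buttermilk: 200 mL; applesauce: 41 g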